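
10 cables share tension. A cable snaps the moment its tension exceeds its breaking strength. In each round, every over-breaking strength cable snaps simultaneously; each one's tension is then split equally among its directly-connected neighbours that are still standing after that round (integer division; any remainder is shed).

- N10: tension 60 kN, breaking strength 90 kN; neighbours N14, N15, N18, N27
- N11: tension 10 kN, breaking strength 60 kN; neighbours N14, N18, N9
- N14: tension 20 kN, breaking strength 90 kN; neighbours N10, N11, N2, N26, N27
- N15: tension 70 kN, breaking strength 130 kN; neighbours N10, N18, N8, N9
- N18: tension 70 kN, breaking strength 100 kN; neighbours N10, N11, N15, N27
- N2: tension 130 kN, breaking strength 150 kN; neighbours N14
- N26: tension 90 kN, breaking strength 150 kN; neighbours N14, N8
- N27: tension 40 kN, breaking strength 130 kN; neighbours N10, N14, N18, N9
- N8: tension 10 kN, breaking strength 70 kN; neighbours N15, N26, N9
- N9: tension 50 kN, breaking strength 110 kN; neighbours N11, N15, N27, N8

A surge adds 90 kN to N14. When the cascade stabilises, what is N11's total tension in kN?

32

Round 1 — N14 at 110 > 90. N14 snaps.
  N14 sheds 110 kN to N10, N11, N2, N26, N27: 22 each.
    N10: 60+22 = 82 ≤ 90
    N11: 10+22 = 32 ≤ 60
    N2: 130+22 = 152 > 150
    N26: 90+22 = 112 ≤ 150
    N27: 40+22 = 62 ≤ 130
Round 2 — N2 snaps.
  N2 sheds 152 kN: no online neighbours, lost.
No further breaks.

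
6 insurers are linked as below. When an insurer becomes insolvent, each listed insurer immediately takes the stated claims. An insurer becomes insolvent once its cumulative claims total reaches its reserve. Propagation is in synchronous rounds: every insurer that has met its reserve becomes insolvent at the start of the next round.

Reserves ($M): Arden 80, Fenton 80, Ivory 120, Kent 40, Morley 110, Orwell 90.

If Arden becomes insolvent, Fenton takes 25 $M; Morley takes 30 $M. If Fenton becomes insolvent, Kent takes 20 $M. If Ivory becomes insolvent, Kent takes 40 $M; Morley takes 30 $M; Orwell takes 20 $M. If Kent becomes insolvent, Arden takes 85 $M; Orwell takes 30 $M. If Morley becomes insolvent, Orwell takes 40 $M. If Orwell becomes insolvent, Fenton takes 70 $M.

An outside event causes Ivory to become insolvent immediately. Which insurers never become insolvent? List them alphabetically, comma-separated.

Round 1 — Ivory becomes insolvent (initial).
  Kent: +40 → 40 ≥ 40
  Morley: +30 → 30 < 110
  Orwell: +20 → 20 < 90
Round 2 — Kent becomes insolvent.
  Arden: +85 → 85 ≥ 80
  Orwell: +30 → 50 < 90
Round 3 — Arden becomes insolvent.
  Fenton: +25 → 25 < 80
  Morley: +30 → 60 < 110
No further insolvencies.

Fenton, Morley, Orwell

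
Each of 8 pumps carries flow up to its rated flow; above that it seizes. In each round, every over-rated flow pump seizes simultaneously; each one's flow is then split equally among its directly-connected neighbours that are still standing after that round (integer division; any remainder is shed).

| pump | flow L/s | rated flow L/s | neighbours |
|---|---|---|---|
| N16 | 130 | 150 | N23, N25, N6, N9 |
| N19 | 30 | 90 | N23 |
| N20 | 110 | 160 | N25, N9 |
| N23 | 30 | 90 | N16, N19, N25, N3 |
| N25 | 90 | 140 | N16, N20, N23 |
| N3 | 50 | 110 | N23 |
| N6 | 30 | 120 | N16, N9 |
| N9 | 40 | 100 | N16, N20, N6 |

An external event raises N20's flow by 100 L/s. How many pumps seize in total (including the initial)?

8

Round 1 — N20 at 210 > 160. N20 seizes.
  N20 sheds 210 L/s to N25, N9: 105 each.
    N25: 90+105 = 195 > 140
    N9: 40+105 = 145 > 100
Round 2 — N25, N9 seize.
  N25 sheds 195 L/s to N16, N23: 97 each (1 lost).
    N16: 130+97 = 227 > 150
    N23: 30+97 = 127 > 90
  N9 sheds 145 L/s to N16, N6: 72 each (1 lost).
    N16: 227+72 = 299 > 150
    N6: 30+72 = 102 ≤ 120
Round 3 — N16, N23 seize.
  N16 sheds 299 L/s to N6: 299 each.
    N6: 102+299 = 401 > 120
  N23 sheds 127 L/s to N19, N3: 63 each (1 lost).
    N19: 30+63 = 93 > 90
    N3: 50+63 = 113 > 110
Round 4 — N19, N3, N6 seize.
  N19 sheds 93 L/s: no online neighbours, lost.
  N3 sheds 113 L/s: no online neighbours, lost.
  N6 sheds 401 L/s: no online neighbours, lost.
No further seizures.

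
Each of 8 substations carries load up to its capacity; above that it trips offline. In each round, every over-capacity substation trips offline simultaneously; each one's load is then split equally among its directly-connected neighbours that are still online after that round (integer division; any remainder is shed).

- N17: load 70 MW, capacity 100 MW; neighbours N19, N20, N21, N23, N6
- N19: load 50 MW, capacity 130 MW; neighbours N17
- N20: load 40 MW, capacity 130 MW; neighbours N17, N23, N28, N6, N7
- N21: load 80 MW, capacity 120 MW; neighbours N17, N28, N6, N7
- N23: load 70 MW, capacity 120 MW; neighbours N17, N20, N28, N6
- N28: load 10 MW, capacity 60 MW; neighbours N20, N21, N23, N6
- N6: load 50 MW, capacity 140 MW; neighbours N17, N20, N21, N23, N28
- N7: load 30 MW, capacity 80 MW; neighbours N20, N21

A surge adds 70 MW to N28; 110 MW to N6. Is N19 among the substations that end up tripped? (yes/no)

Round 1 — N28 at 80 > 60; N6 at 160 > 140. N28, N6 trip offline.
  N28 sheds 80 MW to N20, N21, N23: 26 each (2 lost).
    N20: 40+26 = 66 ≤ 130
    N21: 80+26 = 106 ≤ 120
    N23: 70+26 = 96 ≤ 120
  N6 sheds 160 MW to N17, N20, N21, N23: 40 each.
    N17: 70+40 = 110 > 100
    N20: 66+40 = 106 ≤ 130
    N21: 106+40 = 146 > 120
    N23: 96+40 = 136 > 120
Round 2 — N17, N21, N23 trip offline.
  N17 sheds 110 MW to N19, N20: 55 each.
    N19: 50+55 = 105 ≤ 130
    N20: 106+55 = 161 > 130
  N21 sheds 146 MW to N7: 146 each.
    N7: 30+146 = 176 > 80
  N23 sheds 136 MW to N20: 136 each.
    N20: 161+136 = 297 > 130
Round 3 — N20, N7 trip offline.
  N20 sheds 297 MW: no online neighbours, lost.
  N7 sheds 176 MW: no online neighbours, lost.
No further trips.

no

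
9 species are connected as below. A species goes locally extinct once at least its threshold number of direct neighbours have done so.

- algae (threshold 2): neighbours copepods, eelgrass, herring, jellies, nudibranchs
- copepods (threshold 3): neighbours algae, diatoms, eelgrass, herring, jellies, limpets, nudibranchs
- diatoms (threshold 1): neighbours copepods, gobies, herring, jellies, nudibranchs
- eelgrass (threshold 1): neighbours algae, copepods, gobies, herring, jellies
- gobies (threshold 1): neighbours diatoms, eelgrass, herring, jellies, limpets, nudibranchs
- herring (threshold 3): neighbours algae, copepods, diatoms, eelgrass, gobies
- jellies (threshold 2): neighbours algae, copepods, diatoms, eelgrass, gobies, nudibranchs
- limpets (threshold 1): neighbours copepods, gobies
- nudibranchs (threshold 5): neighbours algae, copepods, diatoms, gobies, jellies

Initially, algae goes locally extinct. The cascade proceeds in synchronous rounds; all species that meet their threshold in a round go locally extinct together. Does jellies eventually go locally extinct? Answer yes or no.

Round 1 — algae goes locally extinct (initial).
Round 2 — checking thresholds:
  copepods: 1 of 7 neighbours < 3, not yet.
  eelgrass: 1 of 5 neighbours ≥ 1, goes locally extinct.
  herring: 1 of 5 neighbours < 3, not yet.
  jellies: 1 of 6 neighbours < 2, not yet.
  nudibranchs: 1 of 5 neighbours < 5, not yet.
Round 3 — checking thresholds:
  copepods: 2 of 7 neighbours < 3, not yet.
  gobies: 1 of 6 neighbours ≥ 1, goes locally extinct.
  herring: 2 of 5 neighbours < 3, not yet.
  jellies: 2 of 6 neighbours ≥ 2, goes locally extinct.
  nudibranchs: 1 of 5 neighbours < 5, not yet.
Round 4 — checking thresholds:
  copepods: 3 of 7 neighbours ≥ 3, goes locally extinct.
  diatoms: 2 of 5 neighbours ≥ 1, goes locally extinct.
  herring: 3 of 5 neighbours ≥ 3, goes locally extinct.
  limpets: 1 of 2 neighbours ≥ 1, goes locally extinct.
  nudibranchs: 3 of 5 neighbours < 5, not yet.
Round 5 — checking thresholds:
  nudibranchs: 5 of 5 neighbours ≥ 5, goes locally extinct.
Round 6 — no new extinctions; cascade stops.

yes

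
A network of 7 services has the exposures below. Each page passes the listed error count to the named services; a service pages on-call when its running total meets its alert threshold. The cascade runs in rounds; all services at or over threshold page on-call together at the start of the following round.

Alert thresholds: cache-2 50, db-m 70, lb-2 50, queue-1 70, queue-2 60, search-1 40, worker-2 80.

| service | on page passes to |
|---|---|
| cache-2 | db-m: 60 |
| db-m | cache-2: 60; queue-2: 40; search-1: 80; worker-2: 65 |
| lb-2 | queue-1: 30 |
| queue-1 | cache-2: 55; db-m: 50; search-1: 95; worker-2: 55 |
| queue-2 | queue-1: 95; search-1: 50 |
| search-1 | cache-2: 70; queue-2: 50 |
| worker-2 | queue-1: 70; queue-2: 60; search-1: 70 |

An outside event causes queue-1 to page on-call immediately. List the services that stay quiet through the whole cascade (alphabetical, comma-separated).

Round 1 — queue-1 pages on-call (initial).
  cache-2: +55 → 55 ≥ 50
  db-m: +50 → 50 < 70
  search-1: +95 → 95 ≥ 40
  worker-2: +55 → 55 < 80
Round 2 — cache-2, search-1 page on-call.
  db-m: +60 → 110 ≥ 70
  queue-2: +50 → 50 < 60
Round 3 — db-m pages on-call.
  queue-2: +40 → 90 ≥ 60
  worker-2: +65 → 120 ≥ 80
Round 4 — queue-2, worker-2 page on-call.
No further pages.

lb-2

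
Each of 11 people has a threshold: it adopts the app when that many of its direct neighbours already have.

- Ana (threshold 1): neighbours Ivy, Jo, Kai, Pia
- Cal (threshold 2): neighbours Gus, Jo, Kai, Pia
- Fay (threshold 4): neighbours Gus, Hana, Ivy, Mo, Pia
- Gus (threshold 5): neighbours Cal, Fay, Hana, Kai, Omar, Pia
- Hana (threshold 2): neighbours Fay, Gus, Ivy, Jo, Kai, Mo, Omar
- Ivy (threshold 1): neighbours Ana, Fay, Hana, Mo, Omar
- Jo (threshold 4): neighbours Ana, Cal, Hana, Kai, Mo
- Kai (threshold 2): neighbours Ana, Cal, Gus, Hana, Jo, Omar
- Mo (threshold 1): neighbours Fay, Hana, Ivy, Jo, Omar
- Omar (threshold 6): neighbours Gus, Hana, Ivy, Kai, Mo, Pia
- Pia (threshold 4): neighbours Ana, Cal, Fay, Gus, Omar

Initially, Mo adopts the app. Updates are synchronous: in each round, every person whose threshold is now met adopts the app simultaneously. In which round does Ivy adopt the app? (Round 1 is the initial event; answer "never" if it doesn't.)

2

Round 1 — Mo adopts the app (initial).
Round 2 — checking thresholds:
  Fay: 1 of 5 neighbours < 4, holds.
  Hana: 1 of 7 neighbours < 2, holds.
  Ivy: 1 of 5 neighbours ≥ 1, adopts the app.
  Jo: 1 of 5 neighbours < 4, holds.
  Omar: 1 of 6 neighbours < 6, holds.
Round 3 — checking thresholds:
  Ana: 1 of 4 neighbours ≥ 1, adopts the app.
  Fay: 2 of 5 neighbours < 4, holds.
  Hana: 2 of 7 neighbours ≥ 2, adopts the app.
  Jo: 1 of 5 neighbours < 4, holds.
  Omar: 2 of 6 neighbours < 6, holds.
Round 4 — checking thresholds:
  Fay: 3 of 5 neighbours < 4, holds.
  Gus: 1 of 6 neighbours < 5, holds.
  Jo: 3 of 5 neighbours < 4, holds.
  Kai: 2 of 6 neighbours ≥ 2, adopts the app.
  Omar: 3 of 6 neighbours < 6, holds.
  Pia: 1 of 5 neighbours < 4, holds.
Round 5 — checking thresholds:
  Cal: 1 of 4 neighbours < 2, holds.
  Fay: 3 of 5 neighbours < 4, holds.
  Gus: 2 of 6 neighbours < 5, holds.
  Jo: 4 of 5 neighbours ≥ 4, adopts the app.
  Omar: 4 of 6 neighbours < 6, holds.
  Pia: 1 of 5 neighbours < 4, holds.
Round 6 — checking thresholds:
  Cal: 2 of 4 neighbours ≥ 2, adopts the app.
  Fay: 3 of 5 neighbours < 4, holds.
  Gus: 2 of 6 neighbours < 5, holds.
  Omar: 4 of 6 neighbours < 6, holds.
  Pia: 1 of 5 neighbours < 4, holds.
Round 7 — no new adoptions; cascade stops.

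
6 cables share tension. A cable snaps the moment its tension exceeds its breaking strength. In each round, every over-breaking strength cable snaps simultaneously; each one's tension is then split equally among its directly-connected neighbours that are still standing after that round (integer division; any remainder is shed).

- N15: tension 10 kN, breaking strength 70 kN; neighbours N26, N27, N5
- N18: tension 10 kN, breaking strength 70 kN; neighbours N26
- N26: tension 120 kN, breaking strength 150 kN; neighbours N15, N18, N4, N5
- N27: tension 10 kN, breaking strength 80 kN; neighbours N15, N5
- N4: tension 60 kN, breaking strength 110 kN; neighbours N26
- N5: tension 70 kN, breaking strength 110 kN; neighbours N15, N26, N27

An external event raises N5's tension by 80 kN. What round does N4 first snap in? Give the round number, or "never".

3

Round 1 — N5 at 150 > 110. N5 snaps.
  N5 sheds 150 kN to N15, N26, N27: 50 each.
    N15: 10+50 = 60 ≤ 70
    N26: 120+50 = 170 > 150
    N27: 10+50 = 60 ≤ 80
Round 2 — N26 snaps.
  N26 sheds 170 kN to N15, N18, N4: 56 each (2 lost).
    N15: 60+56 = 116 > 70
    N18: 10+56 = 66 ≤ 70
    N4: 60+56 = 116 > 110
Round 3 — N15, N4 snap.
  N15 sheds 116 kN to N27: 116 each.
    N27: 60+116 = 176 > 80
  N4 sheds 116 kN: no online neighbours, lost.
Round 4 — N27 snaps.
  N27 sheds 176 kN: no online neighbours, lost.
No further breaks.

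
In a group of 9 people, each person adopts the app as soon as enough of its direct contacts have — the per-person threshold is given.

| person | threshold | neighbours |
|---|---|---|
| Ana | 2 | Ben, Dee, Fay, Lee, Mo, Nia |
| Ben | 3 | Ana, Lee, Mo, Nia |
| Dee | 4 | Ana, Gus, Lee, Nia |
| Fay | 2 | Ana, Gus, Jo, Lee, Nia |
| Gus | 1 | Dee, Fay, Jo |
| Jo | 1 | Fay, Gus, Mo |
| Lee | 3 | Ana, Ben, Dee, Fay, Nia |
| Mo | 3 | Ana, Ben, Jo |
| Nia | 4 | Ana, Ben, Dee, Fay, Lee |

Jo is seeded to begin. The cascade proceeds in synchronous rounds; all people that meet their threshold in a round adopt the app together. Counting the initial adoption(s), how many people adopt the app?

Round 1 — Jo adopts the app (initial).
Round 2 — checking thresholds:
  Fay: 1 of 5 neighbours < 2, holds.
  Gus: 1 of 3 neighbours ≥ 1, adopts the app.
  Mo: 1 of 3 neighbours < 3, holds.
Round 3 — checking thresholds:
  Dee: 1 of 4 neighbours < 4, holds.
  Fay: 2 of 5 neighbours ≥ 2, adopts the app.
  Mo: 1 of 3 neighbours < 3, holds.
Round 4 — no new adoptions; cascade stops.

3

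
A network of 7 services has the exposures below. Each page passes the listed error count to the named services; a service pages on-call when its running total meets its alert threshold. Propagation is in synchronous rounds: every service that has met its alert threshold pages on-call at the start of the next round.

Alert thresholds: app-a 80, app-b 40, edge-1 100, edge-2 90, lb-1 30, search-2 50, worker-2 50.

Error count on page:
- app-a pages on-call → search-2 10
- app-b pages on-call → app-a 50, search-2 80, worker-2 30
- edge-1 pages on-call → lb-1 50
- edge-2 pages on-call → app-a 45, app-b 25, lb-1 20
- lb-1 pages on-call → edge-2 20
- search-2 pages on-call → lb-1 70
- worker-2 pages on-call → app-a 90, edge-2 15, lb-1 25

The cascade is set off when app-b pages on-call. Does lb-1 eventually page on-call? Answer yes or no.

yes

Round 1 — app-b pages on-call (initial).
  app-a: +50 → 50 < 80
  search-2: +80 → 80 ≥ 50
  worker-2: +30 → 30 < 50
Round 2 — search-2 pages on-call.
  lb-1: +70 → 70 ≥ 30
Round 3 — lb-1 pages on-call.
  edge-2: +20 → 20 < 90
No further pages.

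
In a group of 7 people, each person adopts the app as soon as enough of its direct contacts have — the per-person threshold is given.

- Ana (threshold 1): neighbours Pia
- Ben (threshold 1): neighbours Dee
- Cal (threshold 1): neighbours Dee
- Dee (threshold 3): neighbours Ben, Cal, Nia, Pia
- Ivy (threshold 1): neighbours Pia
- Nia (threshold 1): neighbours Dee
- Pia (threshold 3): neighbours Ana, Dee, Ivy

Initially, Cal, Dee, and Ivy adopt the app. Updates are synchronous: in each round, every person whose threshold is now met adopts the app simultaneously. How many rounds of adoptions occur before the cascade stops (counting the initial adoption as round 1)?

2

Round 1 — Cal, Dee, Ivy adopt the app (initial).
Round 2 — checking thresholds:
  Ben: 1 of 1 neighbours ≥ 1, adopts the app.
  Nia: 1 of 1 neighbours ≥ 1, adopts the app.
  Pia: 2 of 3 neighbours < 3, not yet.
Round 3 — no new adoptions; cascade stops.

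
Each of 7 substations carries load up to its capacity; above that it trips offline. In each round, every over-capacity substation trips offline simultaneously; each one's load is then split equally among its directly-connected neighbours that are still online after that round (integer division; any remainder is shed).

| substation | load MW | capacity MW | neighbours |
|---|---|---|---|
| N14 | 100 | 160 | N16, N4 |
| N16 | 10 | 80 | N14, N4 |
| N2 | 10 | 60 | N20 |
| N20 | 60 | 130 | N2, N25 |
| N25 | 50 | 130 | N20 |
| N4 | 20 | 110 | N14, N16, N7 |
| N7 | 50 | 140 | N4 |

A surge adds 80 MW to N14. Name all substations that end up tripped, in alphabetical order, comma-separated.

N14, N16, N4, N7

Round 1 — N14 at 180 > 160. N14 trips offline.
  N14 sheds 180 MW to N16, N4: 90 each.
    N16: 10+90 = 100 > 80
    N4: 20+90 = 110 ≤ 110
Round 2 — N16 trips offline.
  N16 sheds 100 MW to N4: 100 each.
    N4: 110+100 = 210 > 110
Round 3 — N4 trips offline.
  N4 sheds 210 MW to N7: 210 each.
    N7: 50+210 = 260 > 140
Round 4 — N7 trips offline.
  N7 sheds 260 MW: no online neighbours, lost.
No further trips.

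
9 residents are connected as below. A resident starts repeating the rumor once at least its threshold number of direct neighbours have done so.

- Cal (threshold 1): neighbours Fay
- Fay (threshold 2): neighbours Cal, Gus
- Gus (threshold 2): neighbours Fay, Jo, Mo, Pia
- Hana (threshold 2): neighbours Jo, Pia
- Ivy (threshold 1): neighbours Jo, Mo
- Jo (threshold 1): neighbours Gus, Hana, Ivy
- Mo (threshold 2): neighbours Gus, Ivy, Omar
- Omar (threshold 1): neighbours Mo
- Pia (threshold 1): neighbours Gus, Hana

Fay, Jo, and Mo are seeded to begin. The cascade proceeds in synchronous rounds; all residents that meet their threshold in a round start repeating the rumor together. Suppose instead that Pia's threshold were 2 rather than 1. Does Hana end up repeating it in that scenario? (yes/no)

no

With Pia's threshold at 2:
Round 1 — Fay, Jo, Mo start repeating the rumor (initial).
Round 2 — checking thresholds:
  Cal: 1 of 1 neighbours ≥ 1, starts repeating the rumor.
  Gus: 3 of 4 neighbours ≥ 2, starts repeating the rumor.
  Hana: 1 of 2 neighbours < 2, holds.
  Ivy: 2 of 2 neighbours ≥ 1, starts repeating the rumor.
  Omar: 1 of 1 neighbours ≥ 1, starts repeating the rumor.
Round 3 — no new spreads; cascade stops.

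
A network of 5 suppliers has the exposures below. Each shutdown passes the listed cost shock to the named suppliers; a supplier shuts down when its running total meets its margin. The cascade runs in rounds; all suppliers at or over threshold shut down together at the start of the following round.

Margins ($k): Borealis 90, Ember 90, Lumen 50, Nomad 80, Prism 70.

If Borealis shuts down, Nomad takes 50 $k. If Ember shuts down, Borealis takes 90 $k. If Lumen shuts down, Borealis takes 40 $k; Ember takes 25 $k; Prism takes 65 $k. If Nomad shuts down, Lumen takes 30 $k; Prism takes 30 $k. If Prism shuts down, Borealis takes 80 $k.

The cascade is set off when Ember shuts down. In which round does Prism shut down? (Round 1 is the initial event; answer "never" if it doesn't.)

Round 1 — Ember shuts down (initial).
  Borealis: +90 → 90 ≥ 90
Round 2 — Borealis shuts down.
  Nomad: +50 → 50 < 80
No further shutdowns.

never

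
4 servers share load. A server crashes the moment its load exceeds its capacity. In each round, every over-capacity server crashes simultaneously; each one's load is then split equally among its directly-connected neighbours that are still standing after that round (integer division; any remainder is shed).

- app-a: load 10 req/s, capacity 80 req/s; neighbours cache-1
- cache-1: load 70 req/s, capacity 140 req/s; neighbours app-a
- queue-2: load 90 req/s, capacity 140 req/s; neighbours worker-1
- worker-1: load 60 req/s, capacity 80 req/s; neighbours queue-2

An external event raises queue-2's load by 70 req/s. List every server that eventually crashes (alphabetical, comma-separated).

queue-2, worker-1

Round 1 — queue-2 at 160 > 140. queue-2 crashes.
  queue-2 sheds 160 req/s to worker-1: 160 each.
    worker-1: 60+160 = 220 > 80
Round 2 — worker-1 crashes.
  worker-1 sheds 220 req/s: no online neighbours, lost.
No further crashes.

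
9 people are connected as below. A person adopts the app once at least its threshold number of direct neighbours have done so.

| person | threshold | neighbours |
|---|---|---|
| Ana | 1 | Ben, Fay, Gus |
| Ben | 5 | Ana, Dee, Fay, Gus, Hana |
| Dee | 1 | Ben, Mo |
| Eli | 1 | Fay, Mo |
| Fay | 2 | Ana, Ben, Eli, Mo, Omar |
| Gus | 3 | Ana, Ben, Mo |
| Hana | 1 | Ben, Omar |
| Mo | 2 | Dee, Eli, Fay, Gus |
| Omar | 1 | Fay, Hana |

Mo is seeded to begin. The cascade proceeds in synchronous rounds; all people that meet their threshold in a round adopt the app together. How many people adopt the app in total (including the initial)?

7

Round 1 — Mo adopts the app (initial).
Round 2 — checking thresholds:
  Dee: 1 of 2 neighbours ≥ 1, adopts the app.
  Eli: 1 of 2 neighbours ≥ 1, adopts the app.
  Fay: 1 of 5 neighbours < 2, not yet.
  Gus: 1 of 3 neighbours < 3, not yet.
Round 3 — checking thresholds:
  Ben: 1 of 5 neighbours < 5, not yet.
  Fay: 2 of 5 neighbours ≥ 2, adopts the app.
  Gus: 1 of 3 neighbours < 3, not yet.
Round 4 — checking thresholds:
  Ana: 1 of 3 neighbours ≥ 1, adopts the app.
  Ben: 2 of 5 neighbours < 5, not yet.
  Gus: 1 of 3 neighbours < 3, not yet.
  Omar: 1 of 2 neighbours ≥ 1, adopts the app.
Round 5 — checking thresholds:
  Ben: 3 of 5 neighbours < 5, not yet.
  Gus: 2 of 3 neighbours < 3, not yet.
  Hana: 1 of 2 neighbours ≥ 1, adopts the app.
Round 6 — no new adoptions; cascade stops.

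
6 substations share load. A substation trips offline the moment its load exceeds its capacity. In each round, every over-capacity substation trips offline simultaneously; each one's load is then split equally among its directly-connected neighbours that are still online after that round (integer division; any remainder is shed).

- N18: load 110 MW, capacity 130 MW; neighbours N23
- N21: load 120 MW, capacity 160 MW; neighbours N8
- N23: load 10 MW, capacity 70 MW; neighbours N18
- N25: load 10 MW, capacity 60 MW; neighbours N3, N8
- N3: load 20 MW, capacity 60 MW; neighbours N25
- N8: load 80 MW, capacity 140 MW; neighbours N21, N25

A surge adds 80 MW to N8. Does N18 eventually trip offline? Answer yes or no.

no

Round 1 — N8 at 160 > 140. N8 trips offline.
  N8 sheds 160 MW to N21, N25: 80 each.
    N21: 120+80 = 200 > 160
    N25: 10+80 = 90 > 60
Round 2 — N21, N25 trip offline.
  N21 sheds 200 MW: no online neighbours, lost.
  N25 sheds 90 MW to N3: 90 each.
    N3: 20+90 = 110 > 60
Round 3 — N3 trips offline.
  N3 sheds 110 MW: no online neighbours, lost.
No further trips.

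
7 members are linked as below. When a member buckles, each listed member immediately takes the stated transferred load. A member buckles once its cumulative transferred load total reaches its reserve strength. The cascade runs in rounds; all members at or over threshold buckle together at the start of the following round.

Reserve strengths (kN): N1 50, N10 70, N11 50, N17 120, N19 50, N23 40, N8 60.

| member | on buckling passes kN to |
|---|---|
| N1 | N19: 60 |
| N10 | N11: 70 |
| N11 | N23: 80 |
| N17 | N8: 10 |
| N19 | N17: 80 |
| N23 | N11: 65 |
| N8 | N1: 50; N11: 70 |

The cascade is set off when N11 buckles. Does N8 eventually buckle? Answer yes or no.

no

Round 1 — N11 buckles (initial).
  N23: +80 → 80 ≥ 40
Round 2 — N23 buckles.
No further bucklings.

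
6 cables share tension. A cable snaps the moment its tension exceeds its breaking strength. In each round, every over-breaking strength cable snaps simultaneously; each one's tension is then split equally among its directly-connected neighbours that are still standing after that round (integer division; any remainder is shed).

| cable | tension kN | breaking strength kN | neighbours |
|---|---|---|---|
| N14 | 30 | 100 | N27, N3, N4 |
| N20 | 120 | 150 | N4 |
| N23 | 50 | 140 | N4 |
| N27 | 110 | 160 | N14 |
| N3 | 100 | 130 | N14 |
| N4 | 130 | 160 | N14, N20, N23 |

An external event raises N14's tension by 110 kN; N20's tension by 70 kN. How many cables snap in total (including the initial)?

Round 1 — N14 at 140 > 100; N20 at 190 > 150. N14, N20 snap.
  N14 sheds 140 kN to N27, N3, N4: 46 each (2 lost).
    N27: 110+46 = 156 ≤ 160
    N3: 100+46 = 146 > 130
    N4: 130+46 = 176 > 160
  N20 sheds 190 kN to N4: 190 each.
    N4: 176+190 = 366 > 160
Round 2 — N3, N4 snap.
  N3 sheds 146 kN: no online neighbours, lost.
  N4 sheds 366 kN to N23: 366 each.
    N23: 50+366 = 416 > 140
Round 3 — N23 snaps.
  N23 sheds 416 kN: no online neighbours, lost.
No further breaks.

5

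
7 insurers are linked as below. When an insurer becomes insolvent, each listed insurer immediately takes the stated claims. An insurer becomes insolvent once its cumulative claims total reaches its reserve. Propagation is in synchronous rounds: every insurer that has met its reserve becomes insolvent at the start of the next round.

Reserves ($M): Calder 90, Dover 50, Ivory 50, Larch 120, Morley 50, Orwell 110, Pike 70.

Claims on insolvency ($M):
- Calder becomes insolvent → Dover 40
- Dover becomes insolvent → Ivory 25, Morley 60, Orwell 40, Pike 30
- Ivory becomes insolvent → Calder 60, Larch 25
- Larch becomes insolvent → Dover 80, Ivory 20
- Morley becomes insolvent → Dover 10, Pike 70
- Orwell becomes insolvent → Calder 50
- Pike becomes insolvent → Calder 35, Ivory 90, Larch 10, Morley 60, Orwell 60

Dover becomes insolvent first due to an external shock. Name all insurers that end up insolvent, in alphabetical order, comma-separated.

Calder, Dover, Ivory, Morley, Pike

Round 1 — Dover becomes insolvent (initial).
  Ivory: +25 → 25 < 50
  Morley: +60 → 60 ≥ 50
  Orwell: +40 → 40 < 110
  Pike: +30 → 30 < 70
Round 2 — Morley becomes insolvent.
  Pike: +70 → 100 ≥ 70
Round 3 — Pike becomes insolvent.
  Calder: +35 → 35 < 90
  Ivory: +90 → 115 ≥ 50
  Larch: +10 → 10 < 120
  Orwell: +60 → 100 < 110
Round 4 — Ivory becomes insolvent.
  Calder: +60 → 95 ≥ 90
  Larch: +25 → 35 < 120
Round 5 — Calder becomes insolvent.
No further insolvencies.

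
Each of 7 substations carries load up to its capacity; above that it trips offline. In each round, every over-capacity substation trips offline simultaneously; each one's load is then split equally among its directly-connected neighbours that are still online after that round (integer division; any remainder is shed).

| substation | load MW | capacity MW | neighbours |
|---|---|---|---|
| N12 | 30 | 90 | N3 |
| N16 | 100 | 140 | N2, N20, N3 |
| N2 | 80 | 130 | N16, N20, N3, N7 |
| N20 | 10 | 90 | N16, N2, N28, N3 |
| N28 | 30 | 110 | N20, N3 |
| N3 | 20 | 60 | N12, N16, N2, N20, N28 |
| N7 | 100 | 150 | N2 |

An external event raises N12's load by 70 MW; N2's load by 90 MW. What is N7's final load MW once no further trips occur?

142

Round 1 — N12 at 100 > 90; N2 at 170 > 130. N12, N2 trip offline.
  N12 sheds 100 MW to N3: 100 each.
    N3: 20+100 = 120 > 60
  N2 sheds 170 MW to N16, N20, N3, N7: 42 each (2 lost).
    N16: 100+42 = 142 > 140
    N20: 10+42 = 52 ≤ 90
    N3: 120+42 = 162 > 60
    N7: 100+42 = 142 ≤ 150
Round 2 — N16, N3 trip offline.
  N16 sheds 142 MW to N20: 142 each.
    N20: 52+142 = 194 > 90
  N3 sheds 162 MW to N20, N28: 81 each.
    N20: 194+81 = 275 > 90
    N28: 30+81 = 111 > 110
Round 3 — N20, N28 trip offline.
  N20 sheds 275 MW: no online neighbours, lost.
  N28 sheds 111 MW: no online neighbours, lost.
No further trips.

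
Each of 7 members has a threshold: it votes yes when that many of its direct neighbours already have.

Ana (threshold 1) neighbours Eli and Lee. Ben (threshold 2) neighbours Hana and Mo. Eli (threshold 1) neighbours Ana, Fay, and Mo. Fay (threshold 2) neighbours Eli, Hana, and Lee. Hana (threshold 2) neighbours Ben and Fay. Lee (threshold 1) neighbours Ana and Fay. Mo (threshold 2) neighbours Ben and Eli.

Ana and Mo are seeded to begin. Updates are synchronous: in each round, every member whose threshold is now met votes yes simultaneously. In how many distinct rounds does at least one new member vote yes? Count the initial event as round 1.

Round 1 — Ana, Mo vote yes (initial).
Round 2 — checking thresholds:
  Ben: 1 of 2 neighbours < 2, holds.
  Eli: 2 of 3 neighbours ≥ 1, votes yes.
  Lee: 1 of 2 neighbours ≥ 1, votes yes.
Round 3 — checking thresholds:
  Ben: 1 of 2 neighbours < 2, holds.
  Fay: 2 of 3 neighbours ≥ 2, votes yes.
Round 4 — no new yes votes; cascade stops.

3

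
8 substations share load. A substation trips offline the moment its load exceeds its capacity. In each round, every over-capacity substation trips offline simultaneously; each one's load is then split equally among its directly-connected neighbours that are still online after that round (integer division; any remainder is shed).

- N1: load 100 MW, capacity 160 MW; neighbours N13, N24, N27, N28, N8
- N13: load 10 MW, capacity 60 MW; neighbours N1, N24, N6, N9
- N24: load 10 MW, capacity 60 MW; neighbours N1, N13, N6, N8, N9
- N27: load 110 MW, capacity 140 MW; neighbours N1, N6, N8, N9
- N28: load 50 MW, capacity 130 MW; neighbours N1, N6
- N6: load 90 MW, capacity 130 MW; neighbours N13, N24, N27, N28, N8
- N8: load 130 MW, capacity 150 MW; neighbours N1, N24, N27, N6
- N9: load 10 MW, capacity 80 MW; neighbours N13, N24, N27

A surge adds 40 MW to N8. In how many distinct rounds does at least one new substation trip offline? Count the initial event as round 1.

Round 1 — N8 at 170 > 150. N8 trips offline.
  N8 sheds 170 MW to N1, N24, N27, N6: 42 each (2 lost).
    N1: 100+42 = 142 ≤ 160
    N24: 10+42 = 52 ≤ 60
    N27: 110+42 = 152 > 140
    N6: 90+42 = 132 > 130
Round 2 — N27, N6 trip offline.
  N27 sheds 152 MW to N1, N9: 76 each.
    N1: 142+76 = 218 > 160
    N9: 10+76 = 86 > 80
  N6 sheds 132 MW to N13, N24, N28: 44 each.
    N13: 10+44 = 54 ≤ 60
    N24: 52+44 = 96 > 60
    N28: 50+44 = 94 ≤ 130
Round 3 — N1, N24, N9 trip offline.
  N1 sheds 218 MW to N13, N28: 109 each.
    N13: 54+109 = 163 > 60
    N28: 94+109 = 203 > 130
  N24 sheds 96 MW to N13: 96 each.
    N13: 163+96 = 259 > 60
  N9 sheds 86 MW to N13: 86 each.
    N13: 259+86 = 345 > 60
Round 4 — N13, N28 trip offline.
  N13 sheds 345 MW: no online neighbours, lost.
  N28 sheds 203 MW: no online neighbours, lost.
No further trips.

4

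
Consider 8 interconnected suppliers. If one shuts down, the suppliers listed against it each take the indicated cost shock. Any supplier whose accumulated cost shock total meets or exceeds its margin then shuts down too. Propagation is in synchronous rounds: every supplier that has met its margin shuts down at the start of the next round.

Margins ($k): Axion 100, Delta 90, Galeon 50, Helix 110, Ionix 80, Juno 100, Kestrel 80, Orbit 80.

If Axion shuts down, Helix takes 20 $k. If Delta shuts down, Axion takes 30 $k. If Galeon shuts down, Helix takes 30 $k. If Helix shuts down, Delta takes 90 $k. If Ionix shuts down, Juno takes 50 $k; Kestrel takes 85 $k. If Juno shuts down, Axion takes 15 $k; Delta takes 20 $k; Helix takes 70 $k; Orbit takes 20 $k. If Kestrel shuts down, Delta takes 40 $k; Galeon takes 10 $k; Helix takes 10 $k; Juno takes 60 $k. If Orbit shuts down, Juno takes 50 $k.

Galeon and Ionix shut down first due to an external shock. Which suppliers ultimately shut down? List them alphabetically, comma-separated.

Delta, Galeon, Helix, Ionix, Juno, Kestrel

Round 1 — Galeon, Ionix shut down (initial).
  Helix: +30 → 30 < 110
  Juno: +50 → 50 < 100
  Kestrel: +85 → 85 ≥ 80
Round 2 — Kestrel shuts down.
  Delta: +40 → 40 < 90
  Helix: +10 → 40 < 110
  Juno: +60 → 110 ≥ 100
Round 3 — Juno shuts down.
  Axion: +15 → 15 < 100
  Delta: +20 → 60 < 90
  Helix: +70 → 110 ≥ 110
  Orbit: +20 → 20 < 80
Round 4 — Helix shuts down.
  Delta: +90 → 150 ≥ 90
Round 5 — Delta shuts down.
  Axion: +30 → 45 < 100
No further shutdowns.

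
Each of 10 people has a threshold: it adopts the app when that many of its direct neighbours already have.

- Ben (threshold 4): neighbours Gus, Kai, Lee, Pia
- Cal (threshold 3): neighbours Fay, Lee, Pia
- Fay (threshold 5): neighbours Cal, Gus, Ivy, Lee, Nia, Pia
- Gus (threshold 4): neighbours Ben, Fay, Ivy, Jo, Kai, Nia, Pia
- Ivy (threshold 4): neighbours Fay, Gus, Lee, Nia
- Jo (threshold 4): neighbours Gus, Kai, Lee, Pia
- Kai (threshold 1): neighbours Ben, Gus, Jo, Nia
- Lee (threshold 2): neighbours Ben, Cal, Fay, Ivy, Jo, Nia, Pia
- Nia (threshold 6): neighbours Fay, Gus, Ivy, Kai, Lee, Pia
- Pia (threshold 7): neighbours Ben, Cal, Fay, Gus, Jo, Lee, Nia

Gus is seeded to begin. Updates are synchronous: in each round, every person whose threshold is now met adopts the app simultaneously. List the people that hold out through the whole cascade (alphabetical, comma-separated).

Round 1 — Gus adopts the app (initial).
Round 2 — checking thresholds:
  Ben: 1 of 4 neighbours < 4, not yet.
  Fay: 1 of 6 neighbours < 5, not yet.
  Ivy: 1 of 4 neighbours < 4, not yet.
  Jo: 1 of 4 neighbours < 4, not yet.
  Kai: 1 of 4 neighbours ≥ 1, adopts the app.
  Nia: 1 of 6 neighbours < 6, not yet.
  Pia: 1 of 7 neighbours < 7, not yet.
Round 3 — no new adoptions; cascade stops.

Ben, Cal, Fay, Ivy, Jo, Lee, Nia, Pia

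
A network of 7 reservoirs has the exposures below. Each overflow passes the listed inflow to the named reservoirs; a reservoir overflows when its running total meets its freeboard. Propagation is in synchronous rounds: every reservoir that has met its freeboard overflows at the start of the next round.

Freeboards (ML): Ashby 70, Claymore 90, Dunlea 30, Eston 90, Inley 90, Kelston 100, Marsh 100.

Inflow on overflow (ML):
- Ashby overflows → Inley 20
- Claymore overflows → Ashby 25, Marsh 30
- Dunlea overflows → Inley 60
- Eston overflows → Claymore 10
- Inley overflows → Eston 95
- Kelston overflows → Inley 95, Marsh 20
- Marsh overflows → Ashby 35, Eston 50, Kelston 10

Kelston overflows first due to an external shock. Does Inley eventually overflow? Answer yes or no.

Round 1 — Kelston overflows (initial).
  Inley: +95 → 95 ≥ 90
  Marsh: +20 → 20 < 100
Round 2 — Inley overflows.
  Eston: +95 → 95 ≥ 90
Round 3 — Eston overflows.
  Claymore: +10 → 10 < 90
No further overflows.

yes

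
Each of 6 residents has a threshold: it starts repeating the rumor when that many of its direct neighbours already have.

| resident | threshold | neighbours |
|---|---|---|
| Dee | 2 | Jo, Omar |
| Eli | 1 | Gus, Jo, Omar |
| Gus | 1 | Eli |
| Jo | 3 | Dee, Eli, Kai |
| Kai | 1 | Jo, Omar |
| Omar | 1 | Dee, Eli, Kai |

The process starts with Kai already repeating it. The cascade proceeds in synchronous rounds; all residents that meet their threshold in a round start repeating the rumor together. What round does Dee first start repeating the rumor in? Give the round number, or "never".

never

Round 1 — Kai starts repeating the rumor (initial).
Round 2 — checking thresholds:
  Jo: 1 of 3 neighbours < 3, holds.
  Omar: 1 of 3 neighbours ≥ 1, starts repeating the rumor.
Round 3 — checking thresholds:
  Dee: 1 of 2 neighbours < 2, holds.
  Eli: 1 of 3 neighbours ≥ 1, starts repeating the rumor.
  Jo: 1 of 3 neighbours < 3, holds.
Round 4 — checking thresholds:
  Dee: 1 of 2 neighbours < 2, holds.
  Gus: 1 of 1 neighbours ≥ 1, starts repeating the rumor.
  Jo: 2 of 3 neighbours < 3, holds.
Round 5 — no new spreads; cascade stops.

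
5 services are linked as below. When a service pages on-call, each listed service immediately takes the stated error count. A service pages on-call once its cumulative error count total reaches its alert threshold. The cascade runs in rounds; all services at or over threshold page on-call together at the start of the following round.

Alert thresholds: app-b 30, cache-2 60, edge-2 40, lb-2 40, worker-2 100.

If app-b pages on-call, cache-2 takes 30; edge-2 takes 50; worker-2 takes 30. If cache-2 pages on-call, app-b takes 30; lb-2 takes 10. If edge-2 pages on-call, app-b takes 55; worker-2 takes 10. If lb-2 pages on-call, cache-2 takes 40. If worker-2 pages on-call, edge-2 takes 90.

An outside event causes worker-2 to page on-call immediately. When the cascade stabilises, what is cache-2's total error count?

Round 1 — worker-2 pages on-call (initial).
  edge-2: +90 → 90 ≥ 40
Round 2 — edge-2 pages on-call.
  app-b: +55 → 55 ≥ 30
Round 3 — app-b pages on-call.
  cache-2: +30 → 30 < 60
No further pages.

30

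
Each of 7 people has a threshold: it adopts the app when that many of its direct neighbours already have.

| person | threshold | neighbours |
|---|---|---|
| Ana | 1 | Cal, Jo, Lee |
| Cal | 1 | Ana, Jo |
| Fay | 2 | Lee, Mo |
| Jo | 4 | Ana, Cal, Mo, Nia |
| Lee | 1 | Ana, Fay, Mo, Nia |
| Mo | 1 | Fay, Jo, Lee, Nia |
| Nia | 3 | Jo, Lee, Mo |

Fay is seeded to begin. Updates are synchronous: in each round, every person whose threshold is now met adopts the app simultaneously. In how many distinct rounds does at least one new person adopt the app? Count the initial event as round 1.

4

Round 1 — Fay adopts the app (initial).
Round 2 — checking thresholds:
  Lee: 1 of 4 neighbours ≥ 1, adopts the app.
  Mo: 1 of 4 neighbours ≥ 1, adopts the app.
Round 3 — checking thresholds:
  Ana: 1 of 3 neighbours ≥ 1, adopts the app.
  Jo: 1 of 4 neighbours < 4, below threshold.
  Nia: 2 of 3 neighbours < 3, below threshold.
Round 4 — checking thresholds:
  Cal: 1 of 2 neighbours ≥ 1, adopts the app.
  Jo: 2 of 4 neighbours < 4, below threshold.
  Nia: 2 of 3 neighbours < 3, below threshold.
Round 5 — no new adoptions; cascade stops.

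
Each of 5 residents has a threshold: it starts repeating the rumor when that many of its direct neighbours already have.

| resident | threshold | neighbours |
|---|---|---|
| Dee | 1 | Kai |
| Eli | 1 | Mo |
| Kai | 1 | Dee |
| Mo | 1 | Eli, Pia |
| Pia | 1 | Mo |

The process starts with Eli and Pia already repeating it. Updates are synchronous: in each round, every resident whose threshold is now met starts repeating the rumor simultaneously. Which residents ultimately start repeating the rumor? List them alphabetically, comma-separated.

Round 1 — Eli, Pia start repeating the rumor (initial).
Round 2 — checking thresholds:
  Mo: 2 of 2 neighbours ≥ 1, starts repeating the rumor.
Round 3 — no new spreads; cascade stops.

Eli, Mo, Pia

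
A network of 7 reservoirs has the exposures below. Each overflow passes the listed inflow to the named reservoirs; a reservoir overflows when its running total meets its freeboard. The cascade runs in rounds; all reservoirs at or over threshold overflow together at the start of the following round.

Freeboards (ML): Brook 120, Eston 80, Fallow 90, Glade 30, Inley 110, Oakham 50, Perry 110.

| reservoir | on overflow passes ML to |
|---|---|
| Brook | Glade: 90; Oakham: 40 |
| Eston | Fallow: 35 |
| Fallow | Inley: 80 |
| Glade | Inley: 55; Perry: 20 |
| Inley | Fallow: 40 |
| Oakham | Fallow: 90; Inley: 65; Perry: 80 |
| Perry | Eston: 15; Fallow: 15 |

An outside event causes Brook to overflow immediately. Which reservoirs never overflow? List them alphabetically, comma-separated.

Round 1 — Brook overflows (initial).
  Glade: +90 → 90 ≥ 30
  Oakham: +40 → 40 < 50
Round 2 — Glade overflows.
  Inley: +55 → 55 < 110
  Perry: +20 → 20 < 110
No further overflows.

Eston, Fallow, Inley, Oakham, Perry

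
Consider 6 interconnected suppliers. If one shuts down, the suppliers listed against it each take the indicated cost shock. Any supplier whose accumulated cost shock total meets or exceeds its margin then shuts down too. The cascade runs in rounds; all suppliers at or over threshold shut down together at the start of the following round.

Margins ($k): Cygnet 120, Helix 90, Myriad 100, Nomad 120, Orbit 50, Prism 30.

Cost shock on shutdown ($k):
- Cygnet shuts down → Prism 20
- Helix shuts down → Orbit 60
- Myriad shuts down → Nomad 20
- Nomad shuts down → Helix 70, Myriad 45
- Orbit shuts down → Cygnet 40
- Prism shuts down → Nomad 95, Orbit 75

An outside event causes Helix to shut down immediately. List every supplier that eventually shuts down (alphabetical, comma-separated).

Helix, Orbit

Round 1 — Helix shuts down (initial).
  Orbit: +60 → 60 ≥ 50
Round 2 — Orbit shuts down.
  Cygnet: +40 → 40 < 120
No further shutdowns.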